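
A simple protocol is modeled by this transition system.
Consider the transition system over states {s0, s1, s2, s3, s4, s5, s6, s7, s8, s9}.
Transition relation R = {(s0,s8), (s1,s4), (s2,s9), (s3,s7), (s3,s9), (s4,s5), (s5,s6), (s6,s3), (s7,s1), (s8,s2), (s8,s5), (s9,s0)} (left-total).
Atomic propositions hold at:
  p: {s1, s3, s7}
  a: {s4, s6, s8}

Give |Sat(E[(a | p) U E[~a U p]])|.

Sat(a | p) = {s1, s3, s4, s6, s7, s8}
Sat(~a) = {s0, s1, s2, s3, s5, s7, s9}
E[~a U p]: least fixpoint, start Z0 = Sat(p) = {s1, s3, s7}, add states in Sat(~a) with some successor in Z. Already a fixed point.
Sat(E[~a U p]) = {s1, s3, s7}
E[(a | p) U E[~a U p]]: least fixpoint, start Z0 = Sat(E[~a U p]) = {s1, s3, s7}, add states in Sat(a | p) with some successor in Z. Z1 = {s1, s3, s6, s7}; fixed.
Sat(E[(a | p) U E[~a U p]]) = {s1, s3, s6, s7}
|Sat(E[(a | p) U E[~a U p]])| = |{s1, s3, s6, s7}| = 4.

4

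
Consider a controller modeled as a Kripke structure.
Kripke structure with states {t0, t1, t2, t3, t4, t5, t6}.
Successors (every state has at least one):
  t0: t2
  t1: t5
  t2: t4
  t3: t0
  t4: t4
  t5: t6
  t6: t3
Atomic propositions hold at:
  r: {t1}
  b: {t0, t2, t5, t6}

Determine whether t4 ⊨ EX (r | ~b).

Sat(~b) = {t1, t3, t4}
Sat(r | ~b) = {t1, t3, t4}
Sat(EX (r | ~b)) = {s : some successor in {t1, t3, t4}} = {t2, t4, t6}
t4 ∈ Sat(EX (r | ~b)) = {t2, t4, t6}, so the formula holds at t4.

Yes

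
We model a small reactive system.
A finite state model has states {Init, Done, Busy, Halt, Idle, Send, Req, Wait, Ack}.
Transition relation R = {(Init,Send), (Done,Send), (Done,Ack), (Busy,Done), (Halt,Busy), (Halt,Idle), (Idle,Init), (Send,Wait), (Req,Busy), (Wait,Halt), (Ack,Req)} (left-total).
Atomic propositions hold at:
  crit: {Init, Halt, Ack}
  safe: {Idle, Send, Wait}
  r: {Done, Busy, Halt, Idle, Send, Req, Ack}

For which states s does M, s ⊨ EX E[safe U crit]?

{Init, Done, Halt, Idle, Send, Wait}

E[safe U crit]: least fixpoint, start Z0 = Sat(crit) = {Init, Halt, Ack}, add states in Sat(safe) with some successor in Z. Z1 = {Init, Halt, Idle, Wait, Ack}; Z2 = {Init, Halt, Idle, Send, Wait, Ack}; fixed.
Sat(E[safe U crit]) = {Init, Halt, Idle, Send, Wait, Ack}
Sat(EX E[safe U crit]) = {s : some successor in {Init, Halt, Idle, Send, Wait, Ack}} = {Init, Done, Halt, Idle, Send, Wait}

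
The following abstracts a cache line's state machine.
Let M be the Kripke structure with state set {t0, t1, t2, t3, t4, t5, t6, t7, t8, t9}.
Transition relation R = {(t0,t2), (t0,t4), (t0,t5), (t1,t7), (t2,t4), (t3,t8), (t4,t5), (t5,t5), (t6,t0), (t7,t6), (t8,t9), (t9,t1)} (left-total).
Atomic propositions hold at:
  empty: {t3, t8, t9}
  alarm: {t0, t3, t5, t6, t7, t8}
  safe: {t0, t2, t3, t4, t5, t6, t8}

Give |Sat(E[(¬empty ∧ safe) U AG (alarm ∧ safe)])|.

5

Sat(¬empty) = {t0, t1, t2, t4, t5, t6, t7}
Sat(¬empty ∧ safe) = {t0, t2, t4, t5, t6}
Sat(alarm ∧ safe) = {t0, t3, t5, t6, t8}
AG (alarm ∧ safe): greatest fixpoint, start Z0 = {t0, t3, t5, t6, t8}, keep only states in Sat with every successor in Z. Z1 = {t3, t5, t6}; Z2 = {t5}; fixed.
Sat(AG (alarm ∧ safe)) = {t5}
E[(¬empty ∧ safe) U AG (alarm ∧ safe)]: least fixpoint, start Z0 = Sat(AG (alarm ∧ safe)) = {t5}, add states in Sat(¬empty ∧ safe) with some successor in Z. Z1 = {t0, t4, t5}; Z2 = {t0, t2, t4, t5, t6}; fixed.
Sat(E[(¬empty ∧ safe) U AG (alarm ∧ safe)]) = {t0, t2, t4, t5, t6}
|Sat(E[(¬empty ∧ safe) U AG (alarm ∧ safe)])| = |{t0, t2, t4, t5, t6}| = 5.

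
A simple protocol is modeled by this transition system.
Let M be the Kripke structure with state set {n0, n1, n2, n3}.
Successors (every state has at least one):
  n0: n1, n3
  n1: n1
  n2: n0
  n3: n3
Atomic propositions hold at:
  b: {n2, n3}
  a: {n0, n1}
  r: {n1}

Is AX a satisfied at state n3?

No

Sat(AX a) = {s : every successor in {n0, n1}} = {n1, n2}
n3 ∉ Sat(AX a) = {n1, n2}, so the formula does not hold at n3.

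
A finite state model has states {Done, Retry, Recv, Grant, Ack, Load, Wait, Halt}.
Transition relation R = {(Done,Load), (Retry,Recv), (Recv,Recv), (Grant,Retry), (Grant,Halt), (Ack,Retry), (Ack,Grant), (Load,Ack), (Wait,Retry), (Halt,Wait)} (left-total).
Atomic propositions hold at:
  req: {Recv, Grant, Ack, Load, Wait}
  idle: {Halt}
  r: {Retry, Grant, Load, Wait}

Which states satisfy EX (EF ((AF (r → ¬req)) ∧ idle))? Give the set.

{Done, Grant, Ack, Load}

Sat(¬req) = {Done, Retry, Halt}
Sat(r → ¬req) = {Done, Retry, Recv, Ack, Halt}
AF (r → ¬req): least fixpoint, start Z0 = {Done, Retry, Recv, Ack, Halt}, add states with every successor in Z. Z1 = {Done, Retry, Recv, Grant, Ack, Load, Wait, Halt}; fixed.
Sat(AF (r → ¬req)) = {Done, Retry, Recv, Grant, Ack, Load, Wait, Halt}
Sat((AF (r → ¬req)) ∧ idle) = {Halt}
EF ((AF (r → ¬req)) ∧ idle): least fixpoint, start Z0 = {Halt}, add states with some successor in Z. Z1 = {Grant, Halt}; Z2 = {Grant, Ack, Halt}; Z3 = {Grant, Ack, Load, Halt}; Z4 = {Done, Grant, Ack, Load, Halt}; fixed.
Sat(EF ((AF (r → ¬req)) ∧ idle)) = {Done, Grant, Ack, Load, Halt}
Sat(EX (EF ((AF (r → ¬req)) ∧ idle))) = {s : some successor in {Done, Grant, Ack, Load, Halt}} = {Done, Grant, Ack, Load}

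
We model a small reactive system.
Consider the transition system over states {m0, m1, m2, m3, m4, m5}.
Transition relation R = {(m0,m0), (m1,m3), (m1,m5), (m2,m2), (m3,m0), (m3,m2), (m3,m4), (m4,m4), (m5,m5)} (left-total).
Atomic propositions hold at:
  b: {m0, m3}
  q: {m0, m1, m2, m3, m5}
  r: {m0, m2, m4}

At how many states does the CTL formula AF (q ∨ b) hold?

5

Sat(q ∨ b) = {m0, m1, m2, m3, m5}
AF (q ∨ b): least fixpoint, start Z0 = {m0, m1, m2, m3, m5}, add states with every successor in Z. Already a fixed point.
Sat(AF (q ∨ b)) = {m0, m1, m2, m3, m5}
|Sat(AF (q ∨ b))| = |{m0, m1, m2, m3, m5}| = 5.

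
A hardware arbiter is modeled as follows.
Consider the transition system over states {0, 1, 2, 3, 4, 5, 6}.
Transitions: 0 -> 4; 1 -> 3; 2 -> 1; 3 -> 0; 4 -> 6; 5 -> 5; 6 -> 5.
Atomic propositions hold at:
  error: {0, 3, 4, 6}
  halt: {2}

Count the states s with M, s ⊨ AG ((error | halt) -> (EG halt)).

Sat(error | halt) = {0, 2, 3, 4, 6}
EG halt: greatest fixpoint, start Z0 = {2}, keep only states in Sat with some successor in Z. Z1 = ∅; fixed.
Sat(EG halt) = ∅
Sat((error | halt) -> (EG halt)) = {1, 5}
AG ((error | halt) -> (EG halt)): greatest fixpoint, start Z0 = {1, 5}, keep only states in Sat with every successor in Z. Z1 = {5}; fixed.
Sat(AG ((error | halt) -> (EG halt))) = {5}
|Sat(AG ((error | halt) -> (EG halt)))| = |{5}| = 1.

1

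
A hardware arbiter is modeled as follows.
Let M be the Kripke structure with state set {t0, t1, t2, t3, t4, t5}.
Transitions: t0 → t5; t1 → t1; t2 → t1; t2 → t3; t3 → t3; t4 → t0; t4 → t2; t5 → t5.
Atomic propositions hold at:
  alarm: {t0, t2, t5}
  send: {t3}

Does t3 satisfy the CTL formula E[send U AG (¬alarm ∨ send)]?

Sat(¬alarm) = {t1, t3, t4}
Sat(¬alarm ∨ send) = {t1, t3, t4}
AG (¬alarm ∨ send): greatest fixpoint, start Z0 = {t1, t3, t4}, keep only states in Sat with every successor in Z. Z1 = {t1, t3}; fixed.
Sat(AG (¬alarm ∨ send)) = {t1, t3}
E[send U AG (¬alarm ∨ send)]: least fixpoint, start Z0 = Sat(AG (¬alarm ∨ send)) = {t1, t3}, add states in Sat(send) with some successor in Z. Already a fixed point.
Sat(E[send U AG (¬alarm ∨ send)]) = {t1, t3}
t3 ∈ Sat(E[send U AG (¬alarm ∨ send)]) = {t1, t3}, so the formula holds at t3.

Yes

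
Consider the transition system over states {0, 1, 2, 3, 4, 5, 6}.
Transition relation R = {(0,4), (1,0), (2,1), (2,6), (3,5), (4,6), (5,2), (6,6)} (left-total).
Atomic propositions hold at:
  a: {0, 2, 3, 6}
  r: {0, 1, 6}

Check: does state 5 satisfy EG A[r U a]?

No

A[r U a]: least fixpoint, start Z0 = Sat(a) = {0, 2, 3, 6}, add states in Sat(r) with every successor in Z. Z1 = {0, 1, 2, 3, 6}; fixed.
Sat(A[r U a]) = {0, 1, 2, 3, 6}
EG A[r U a]: greatest fixpoint, start Z0 = {0, 1, 2, 3, 6}, keep only states in Sat with some successor in Z. Z1 = {1, 2, 6}; Z2 = {2, 6}; fixed.
Sat(EG A[r U a]) = {2, 6}
5 ∉ Sat(EG A[r U a]) = {2, 6}, so the formula does not hold at 5.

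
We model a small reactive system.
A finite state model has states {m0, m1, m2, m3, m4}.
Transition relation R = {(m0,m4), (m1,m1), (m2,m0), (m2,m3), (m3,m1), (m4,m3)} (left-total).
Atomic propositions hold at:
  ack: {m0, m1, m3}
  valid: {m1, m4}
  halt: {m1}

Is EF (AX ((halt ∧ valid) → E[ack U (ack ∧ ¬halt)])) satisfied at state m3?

No

Sat(halt ∧ valid) = {m1}
Sat(¬halt) = {m0, m2, m3, m4}
Sat(ack ∧ ¬halt) = {m0, m3}
E[ack U (ack ∧ ¬halt)]: least fixpoint, start Z0 = Sat((ack ∧ ¬halt)) = {m0, m3}, add states in Sat(ack) with some successor in Z. Already a fixed point.
Sat(E[ack U (ack ∧ ¬halt)]) = {m0, m3}
Sat((halt ∧ valid) → E[ack U (ack ∧ ¬halt)]) = {m0, m2, m3, m4}
Sat(AX ((halt ∧ valid) → E[ack U (ack ∧ ¬halt)])) = {s : every successor in {m0, m2, m3, m4}} = {m0, m2, m4}
EF (AX ((halt ∧ valid) → E[ack U (ack ∧ ¬halt)])): least fixpoint, start Z0 = {m0, m2, m4}, add states with some successor in Z. Already a fixed point.
Sat(EF (AX ((halt ∧ valid) → E[ack U (ack ∧ ¬halt)]))) = {m0, m2, m4}
m3 ∉ Sat(EF (AX ((halt ∧ valid) → E[ack U (ack ∧ ¬halt)]))) = {m0, m2, m4}, so the formula does not hold at m3.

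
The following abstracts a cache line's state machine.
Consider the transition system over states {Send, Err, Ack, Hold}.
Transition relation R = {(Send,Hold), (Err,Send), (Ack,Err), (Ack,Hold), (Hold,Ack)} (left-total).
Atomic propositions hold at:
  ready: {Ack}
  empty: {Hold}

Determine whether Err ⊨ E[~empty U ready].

No

Sat(~empty) = {Send, Err, Ack}
E[~empty U ready]: least fixpoint, start Z0 = Sat(ready) = {Ack}, add states in Sat(~empty) with some successor in Z. Already a fixed point.
Sat(E[~empty U ready]) = {Ack}
Err ∉ Sat(E[~empty U ready]) = {Ack}, so the formula does not hold at Err.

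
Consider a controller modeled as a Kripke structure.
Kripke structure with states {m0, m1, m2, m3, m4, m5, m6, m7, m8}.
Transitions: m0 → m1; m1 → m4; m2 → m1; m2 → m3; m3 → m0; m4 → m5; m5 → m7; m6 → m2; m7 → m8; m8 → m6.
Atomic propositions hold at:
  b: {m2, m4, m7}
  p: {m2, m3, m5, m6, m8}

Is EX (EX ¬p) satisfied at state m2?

Yes

Sat(¬p) = {m0, m1, m4, m7}
Sat(EX ¬p) = {s : some successor in {m0, m1, m4, m7}} = {m0, m1, m2, m3, m5}
Sat(EX (EX ¬p)) = {s : some successor in {m0, m1, m2, m3, m5}} = {m0, m2, m3, m4, m6}
m2 ∈ Sat(EX (EX ¬p)) = {m0, m2, m3, m4, m6}, so the formula holds at m2.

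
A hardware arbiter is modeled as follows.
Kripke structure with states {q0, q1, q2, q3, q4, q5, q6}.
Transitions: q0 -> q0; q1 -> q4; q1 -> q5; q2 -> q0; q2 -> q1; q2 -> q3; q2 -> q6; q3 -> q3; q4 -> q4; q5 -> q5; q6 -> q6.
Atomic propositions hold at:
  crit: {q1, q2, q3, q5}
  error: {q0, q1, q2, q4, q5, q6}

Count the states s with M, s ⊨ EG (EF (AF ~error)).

Sat(~error) = {q3}
AF ~error: least fixpoint, start Z0 = {q3}, add states with every successor in Z. Already a fixed point.
Sat(AF ~error) = {q3}
EF (AF ~error): least fixpoint, start Z0 = {q3}, add states with some successor in Z. Z1 = {q2, q3}; fixed.
Sat(EF (AF ~error)) = {q2, q3}
EG (EF (AF ~error)): greatest fixpoint, start Z0 = {q2, q3}, keep only states in Sat with some successor in Z. Already a fixed point.
Sat(EG (EF (AF ~error))) = {q2, q3}
|Sat(EG (EF (AF ~error)))| = |{q2, q3}| = 2.

2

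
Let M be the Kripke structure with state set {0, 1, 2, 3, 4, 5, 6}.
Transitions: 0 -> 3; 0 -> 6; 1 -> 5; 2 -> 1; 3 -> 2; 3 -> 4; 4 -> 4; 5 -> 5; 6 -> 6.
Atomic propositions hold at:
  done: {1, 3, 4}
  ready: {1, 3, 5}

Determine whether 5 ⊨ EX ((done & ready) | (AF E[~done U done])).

No

Sat(done & ready) = {1, 3}
Sat(~done) = {0, 2, 5, 6}
E[~done U done]: least fixpoint, start Z0 = Sat(done) = {1, 3, 4}, add states in Sat(~done) with some successor in Z. Z1 = {0, 1, 2, 3, 4}; fixed.
Sat(E[~done U done]) = {0, 1, 2, 3, 4}
AF E[~done U done]: least fixpoint, start Z0 = {0, 1, 2, 3, 4}, add states with every successor in Z. Already a fixed point.
Sat(AF E[~done U done]) = {0, 1, 2, 3, 4}
Sat((done & ready) | (AF E[~done U done])) = {0, 1, 2, 3, 4}
Sat(EX ((done & ready) | (AF E[~done U done]))) = {s : some successor in {0, 1, 2, 3, 4}} = {0, 2, 3, 4}
5 ∉ Sat(EX ((done & ready) | (AF E[~done U done]))) = {0, 2, 3, 4}, so the formula does not hold at 5.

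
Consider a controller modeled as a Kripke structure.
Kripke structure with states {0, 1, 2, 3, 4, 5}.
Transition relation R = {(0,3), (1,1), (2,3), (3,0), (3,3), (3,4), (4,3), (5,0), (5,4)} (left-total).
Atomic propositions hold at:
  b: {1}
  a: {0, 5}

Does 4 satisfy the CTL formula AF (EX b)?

No

Sat(EX b) = {s : some successor in {1}} = {1}
AF (EX b): least fixpoint, start Z0 = {1}, add states with every successor in Z. Already a fixed point.
Sat(AF (EX b)) = {1}
4 ∉ Sat(AF (EX b)) = {1}, so the formula does not hold at 4.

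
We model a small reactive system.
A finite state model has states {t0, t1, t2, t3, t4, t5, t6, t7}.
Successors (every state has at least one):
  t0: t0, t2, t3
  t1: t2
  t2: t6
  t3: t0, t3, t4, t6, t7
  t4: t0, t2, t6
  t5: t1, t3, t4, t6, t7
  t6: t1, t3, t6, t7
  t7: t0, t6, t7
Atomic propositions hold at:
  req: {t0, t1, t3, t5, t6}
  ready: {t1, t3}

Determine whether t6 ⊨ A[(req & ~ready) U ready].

Sat(~ready) = {t0, t2, t4, t5, t6, t7}
Sat(req & ~ready) = {t0, t5, t6}
A[(req & ~ready) U ready]: least fixpoint, start Z0 = Sat(ready) = {t1, t3}, add states in Sat(req & ~ready) with every successor in Z. Already a fixed point.
Sat(A[(req & ~ready) U ready]) = {t1, t3}
t6 ∉ Sat(A[(req & ~ready) U ready]) = {t1, t3}, so the formula does not hold at t6.

No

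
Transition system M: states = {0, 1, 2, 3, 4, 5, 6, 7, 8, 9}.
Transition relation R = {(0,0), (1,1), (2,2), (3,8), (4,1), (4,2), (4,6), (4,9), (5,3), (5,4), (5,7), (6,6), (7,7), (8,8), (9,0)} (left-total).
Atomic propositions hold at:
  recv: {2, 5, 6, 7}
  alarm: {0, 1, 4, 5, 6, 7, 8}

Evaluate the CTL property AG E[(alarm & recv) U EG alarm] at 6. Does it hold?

Yes

Sat(alarm & recv) = {5, 6, 7}
EG alarm: greatest fixpoint, start Z0 = {0, 1, 4, 5, 6, 7, 8}, keep only states in Sat with some successor in Z. Already a fixed point.
Sat(EG alarm) = {0, 1, 4, 5, 6, 7, 8}
E[(alarm & recv) U EG alarm]: least fixpoint, start Z0 = Sat(EG alarm) = {0, 1, 4, 5, 6, 7, 8}, add states in Sat(alarm & recv) with some successor in Z. Already a fixed point.
Sat(E[(alarm & recv) U EG alarm]) = {0, 1, 4, 5, 6, 7, 8}
AG E[(alarm & recv) U EG alarm]: greatest fixpoint, start Z0 = {0, 1, 4, 5, 6, 7, 8}, keep only states in Sat with every successor in Z. Z1 = {0, 1, 6, 7, 8}; fixed.
Sat(AG E[(alarm & recv) U EG alarm]) = {0, 1, 6, 7, 8}
6 ∈ Sat(AG E[(alarm & recv) U EG alarm]) = {0, 1, 6, 7, 8}, so the formula holds at 6.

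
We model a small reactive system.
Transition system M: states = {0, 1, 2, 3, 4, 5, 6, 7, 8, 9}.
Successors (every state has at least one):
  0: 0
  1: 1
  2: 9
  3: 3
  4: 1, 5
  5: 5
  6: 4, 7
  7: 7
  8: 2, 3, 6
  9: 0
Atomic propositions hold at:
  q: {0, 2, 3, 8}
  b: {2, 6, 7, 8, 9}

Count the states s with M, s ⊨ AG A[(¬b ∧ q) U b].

Sat(¬b) = {0, 1, 3, 4, 5}
Sat(¬b ∧ q) = {0, 3}
A[(¬b ∧ q) U b]: least fixpoint, start Z0 = Sat(b) = {2, 6, 7, 8, 9}, add states in Sat(¬b ∧ q) with every successor in Z. Already a fixed point.
Sat(A[(¬b ∧ q) U b]) = {2, 6, 7, 8, 9}
AG A[(¬b ∧ q) U b]: greatest fixpoint, start Z0 = {2, 6, 7, 8, 9}, keep only states in Sat with every successor in Z. Z1 = {2, 7}; Z2 = {7}; fixed.
Sat(AG A[(¬b ∧ q) U b]) = {7}
|Sat(AG A[(¬b ∧ q) U b])| = |{7}| = 1.

1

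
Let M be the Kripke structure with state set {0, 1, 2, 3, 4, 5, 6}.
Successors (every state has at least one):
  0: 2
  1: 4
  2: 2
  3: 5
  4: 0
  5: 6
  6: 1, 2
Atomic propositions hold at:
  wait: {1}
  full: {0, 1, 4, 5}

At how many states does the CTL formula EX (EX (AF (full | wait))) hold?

3

Sat(full | wait) = {0, 1, 4, 5}
AF (full | wait): least fixpoint, start Z0 = {0, 1, 4, 5}, add states with every successor in Z. Z1 = {0, 1, 3, 4, 5}; fixed.
Sat(AF (full | wait)) = {0, 1, 3, 4, 5}
Sat(EX (AF (full | wait))) = {s : some successor in {0, 1, 3, 4, 5}} = {1, 3, 4, 6}
Sat(EX (EX (AF (full | wait)))) = {s : some successor in {1, 3, 4, 6}} = {1, 5, 6}
|Sat(EX (EX (AF (full | wait))))| = |{1, 5, 6}| = 3.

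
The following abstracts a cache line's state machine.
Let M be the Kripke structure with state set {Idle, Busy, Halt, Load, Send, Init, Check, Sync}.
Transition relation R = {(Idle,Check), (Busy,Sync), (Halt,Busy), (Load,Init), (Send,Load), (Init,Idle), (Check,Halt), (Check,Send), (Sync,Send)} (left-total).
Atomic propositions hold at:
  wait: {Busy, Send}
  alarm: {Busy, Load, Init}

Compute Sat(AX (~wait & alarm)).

Sat(~wait) = {Idle, Halt, Load, Init, Check, Sync}
Sat(~wait & alarm) = {Load, Init}
Sat(AX (~wait & alarm)) = {s : every successor in {Load, Init}} = {Load, Send}

{Load, Send}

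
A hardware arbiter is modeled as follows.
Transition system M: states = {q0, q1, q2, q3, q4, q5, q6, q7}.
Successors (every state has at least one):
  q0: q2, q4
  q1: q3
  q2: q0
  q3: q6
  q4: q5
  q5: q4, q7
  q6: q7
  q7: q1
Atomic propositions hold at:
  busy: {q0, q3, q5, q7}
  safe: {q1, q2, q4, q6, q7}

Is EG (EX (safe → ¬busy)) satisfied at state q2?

Yes

Sat(¬busy) = {q1, q2, q4, q6}
Sat(safe → ¬busy) = {q0, q1, q2, q3, q4, q5, q6}
Sat(EX (safe → ¬busy)) = {s : some successor in {q0, q1, q2, q3, q4, q5, q6}} = {q0, q1, q2, q3, q4, q5, q7}
EG (EX (safe → ¬busy)): greatest fixpoint, start Z0 = {q0, q1, q2, q3, q4, q5, q7}, keep only states in Sat with some successor in Z. Z1 = {q0, q1, q2, q4, q5, q7}; Z2 = {q0, q2, q4, q5, q7}; Z3 = {q0, q2, q4, q5}; fixed.
Sat(EG (EX (safe → ¬busy))) = {q0, q2, q4, q5}
q2 ∈ Sat(EG (EX (safe → ¬busy))) = {q0, q2, q4, q5}, so the formula holds at q2.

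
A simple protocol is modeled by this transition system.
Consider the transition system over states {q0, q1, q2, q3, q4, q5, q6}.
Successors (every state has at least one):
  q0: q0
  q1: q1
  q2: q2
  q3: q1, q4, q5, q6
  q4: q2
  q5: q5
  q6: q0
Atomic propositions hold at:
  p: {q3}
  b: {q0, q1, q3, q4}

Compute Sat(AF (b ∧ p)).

Sat(b ∧ p) = {q3}
AF (b ∧ p): least fixpoint, start Z0 = {q3}, add states with every successor in Z. Already a fixed point.
Sat(AF (b ∧ p)) = {q3}

{q3}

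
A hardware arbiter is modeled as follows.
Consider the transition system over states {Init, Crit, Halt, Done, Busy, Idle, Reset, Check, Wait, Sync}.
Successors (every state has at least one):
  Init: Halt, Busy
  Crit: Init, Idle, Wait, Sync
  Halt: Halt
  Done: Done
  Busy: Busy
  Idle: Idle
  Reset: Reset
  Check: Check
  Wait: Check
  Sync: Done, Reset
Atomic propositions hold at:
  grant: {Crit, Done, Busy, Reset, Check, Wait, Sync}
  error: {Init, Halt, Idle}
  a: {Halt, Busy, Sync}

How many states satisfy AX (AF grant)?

6

AF grant: least fixpoint, start Z0 = {Crit, Done, Busy, Reset, Check, Wait, Sync}, add states with every successor in Z. Already a fixed point.
Sat(AF grant) = {Crit, Done, Busy, Reset, Check, Wait, Sync}
Sat(AX (AF grant)) = {s : every successor in {Crit, Done, Busy, Reset, Check, Wait, Sync}} = {Done, Busy, Reset, Check, Wait, Sync}
|Sat(AX (AF grant))| = |{Done, Busy, Reset, Check, Wait, Sync}| = 6.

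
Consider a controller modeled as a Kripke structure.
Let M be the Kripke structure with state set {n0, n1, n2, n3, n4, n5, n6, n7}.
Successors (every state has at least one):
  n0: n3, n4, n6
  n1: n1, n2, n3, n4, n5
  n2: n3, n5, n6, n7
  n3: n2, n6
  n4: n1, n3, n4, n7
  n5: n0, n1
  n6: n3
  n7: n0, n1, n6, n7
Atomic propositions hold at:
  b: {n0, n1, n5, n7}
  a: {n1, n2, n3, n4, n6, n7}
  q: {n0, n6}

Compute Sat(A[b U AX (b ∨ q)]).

{n5, n7}

Sat(b ∨ q) = {n0, n1, n5, n6, n7}
Sat(AX (b ∨ q)) = {s : every successor in {n0, n1, n5, n6, n7}} = {n5, n7}
A[b U AX (b ∨ q)]: least fixpoint, start Z0 = Sat(AX (b ∨ q)) = {n5, n7}, add states in Sat(b) with every successor in Z. Already a fixed point.
Sat(A[b U AX (b ∨ q)]) = {n5, n7}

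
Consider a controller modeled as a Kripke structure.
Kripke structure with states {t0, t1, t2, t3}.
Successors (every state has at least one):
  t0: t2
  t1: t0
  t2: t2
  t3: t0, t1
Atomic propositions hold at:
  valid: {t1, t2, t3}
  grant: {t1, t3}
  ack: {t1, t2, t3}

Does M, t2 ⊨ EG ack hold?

Yes

EG ack: greatest fixpoint, start Z0 = {t1, t2, t3}, keep only states in Sat with some successor in Z. Z1 = {t2, t3}; Z2 = {t2}; fixed.
Sat(EG ack) = {t2}
t2 ∈ Sat(EG ack) = {t2}, so the formula holds at t2.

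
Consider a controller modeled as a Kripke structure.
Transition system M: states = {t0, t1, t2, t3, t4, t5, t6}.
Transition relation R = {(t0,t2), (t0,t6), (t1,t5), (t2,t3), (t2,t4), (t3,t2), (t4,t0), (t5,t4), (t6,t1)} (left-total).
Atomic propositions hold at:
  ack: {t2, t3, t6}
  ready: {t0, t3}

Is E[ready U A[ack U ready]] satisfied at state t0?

A[ack U ready]: least fixpoint, start Z0 = Sat(ready) = {t0, t3}, add states in Sat(ack) with every successor in Z. Already a fixed point.
Sat(A[ack U ready]) = {t0, t3}
E[ready U A[ack U ready]]: least fixpoint, start Z0 = Sat(A[ack U ready]) = {t0, t3}, add states in Sat(ready) with some successor in Z. Already a fixed point.
Sat(E[ready U A[ack U ready]]) = {t0, t3}
t0 ∈ Sat(E[ready U A[ack U ready]]) = {t0, t3}, so the formula holds at t0.

Yes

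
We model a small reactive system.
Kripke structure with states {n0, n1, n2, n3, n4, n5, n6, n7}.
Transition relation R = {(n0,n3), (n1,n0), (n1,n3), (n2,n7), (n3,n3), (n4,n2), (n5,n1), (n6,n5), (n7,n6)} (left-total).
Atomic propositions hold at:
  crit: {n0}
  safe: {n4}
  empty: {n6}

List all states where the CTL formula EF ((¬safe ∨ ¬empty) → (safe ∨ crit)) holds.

Sat(¬safe) = {n0, n1, n2, n3, n5, n6, n7}
Sat(¬empty) = {n0, n1, n2, n3, n4, n5, n7}
Sat(¬safe ∨ ¬empty) = {n0, n1, n2, n3, n4, n5, n6, n7}
Sat(safe ∨ crit) = {n0, n4}
Sat((¬safe ∨ ¬empty) → (safe ∨ crit)) = {n0, n4}
EF ((¬safe ∨ ¬empty) → (safe ∨ crit)): least fixpoint, start Z0 = {n0, n4}, add states with some successor in Z. Z1 = {n0, n1, n4}; Z2 = {n0, n1, n4, n5}; Z3 = {n0, n1, n4, n5, n6}; Z4 = {n0, n1, n4, n5, n6, n7}; Z5 = {n0, n1, n2, n4, n5, n6, n7}; fixed.
Sat(EF ((¬safe ∨ ¬empty) → (safe ∨ crit))) = {n0, n1, n2, n4, n5, n6, n7}

{n0, n1, n2, n4, n5, n6, n7}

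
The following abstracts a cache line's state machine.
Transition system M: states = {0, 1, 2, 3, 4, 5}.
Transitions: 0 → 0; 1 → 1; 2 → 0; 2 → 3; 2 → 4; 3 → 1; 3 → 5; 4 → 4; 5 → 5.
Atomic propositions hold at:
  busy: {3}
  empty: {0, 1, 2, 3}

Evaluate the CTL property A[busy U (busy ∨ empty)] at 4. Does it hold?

Sat(busy ∨ empty) = {0, 1, 2, 3}
A[busy U (busy ∨ empty)]: least fixpoint, start Z0 = Sat((busy ∨ empty)) = {0, 1, 2, 3}, add states in Sat(busy) with every successor in Z. Already a fixed point.
Sat(A[busy U (busy ∨ empty)]) = {0, 1, 2, 3}
4 ∉ Sat(A[busy U (busy ∨ empty)]) = {0, 1, 2, 3}, so the formula does not hold at 4.

No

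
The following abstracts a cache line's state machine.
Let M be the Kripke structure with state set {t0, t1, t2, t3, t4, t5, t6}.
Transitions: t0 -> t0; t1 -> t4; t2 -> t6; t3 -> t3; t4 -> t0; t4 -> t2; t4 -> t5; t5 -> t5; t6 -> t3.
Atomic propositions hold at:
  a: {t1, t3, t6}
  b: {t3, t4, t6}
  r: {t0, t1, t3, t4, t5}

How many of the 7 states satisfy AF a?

4

AF a: least fixpoint, start Z0 = {t1, t3, t6}, add states with every successor in Z. Z1 = {t1, t2, t3, t6}; fixed.
Sat(AF a) = {t1, t2, t3, t6}
|Sat(AF a)| = |{t1, t2, t3, t6}| = 4.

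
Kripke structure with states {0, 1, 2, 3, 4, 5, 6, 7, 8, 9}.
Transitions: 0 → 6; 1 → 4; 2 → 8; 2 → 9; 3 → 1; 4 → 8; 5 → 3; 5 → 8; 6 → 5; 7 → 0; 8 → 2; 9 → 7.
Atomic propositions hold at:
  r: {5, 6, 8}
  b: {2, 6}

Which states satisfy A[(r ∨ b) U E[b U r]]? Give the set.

{2, 5, 6, 8}

Sat(r ∨ b) = {2, 5, 6, 8}
E[b U r]: least fixpoint, start Z0 = Sat(r) = {5, 6, 8}, add states in Sat(b) with some successor in Z. Z1 = {2, 5, 6, 8}; fixed.
Sat(E[b U r]) = {2, 5, 6, 8}
A[(r ∨ b) U E[b U r]]: least fixpoint, start Z0 = Sat(E[b U r]) = {2, 5, 6, 8}, add states in Sat(r ∨ b) with every successor in Z. Already a fixed point.
Sat(A[(r ∨ b) U E[b U r]]) = {2, 5, 6, 8}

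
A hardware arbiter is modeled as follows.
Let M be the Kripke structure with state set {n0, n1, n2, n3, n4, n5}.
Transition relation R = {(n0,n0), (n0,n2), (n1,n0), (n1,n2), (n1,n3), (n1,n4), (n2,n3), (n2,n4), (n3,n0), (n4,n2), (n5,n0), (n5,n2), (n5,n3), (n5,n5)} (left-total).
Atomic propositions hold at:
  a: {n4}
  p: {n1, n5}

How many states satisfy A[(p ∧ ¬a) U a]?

Sat(¬a) = {n0, n1, n2, n3, n5}
Sat(p ∧ ¬a) = {n1, n5}
A[(p ∧ ¬a) U a]: least fixpoint, start Z0 = Sat(a) = {n4}, add states in Sat(p ∧ ¬a) with every successor in Z. Already a fixed point.
Sat(A[(p ∧ ¬a) U a]) = {n4}
|Sat(A[(p ∧ ¬a) U a])| = |{n4}| = 1.

1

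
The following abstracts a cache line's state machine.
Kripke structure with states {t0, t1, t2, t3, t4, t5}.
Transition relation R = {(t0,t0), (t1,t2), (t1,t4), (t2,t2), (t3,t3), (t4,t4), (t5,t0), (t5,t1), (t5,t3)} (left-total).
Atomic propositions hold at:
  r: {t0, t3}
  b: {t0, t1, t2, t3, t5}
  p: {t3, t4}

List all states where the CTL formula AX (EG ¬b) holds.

Sat(¬b) = {t4}
EG ¬b: greatest fixpoint, start Z0 = {t4}, keep only states in Sat with some successor in Z. Already a fixed point.
Sat(EG ¬b) = {t4}
Sat(AX (EG ¬b)) = {s : every successor in {t4}} = {t4}

{t4}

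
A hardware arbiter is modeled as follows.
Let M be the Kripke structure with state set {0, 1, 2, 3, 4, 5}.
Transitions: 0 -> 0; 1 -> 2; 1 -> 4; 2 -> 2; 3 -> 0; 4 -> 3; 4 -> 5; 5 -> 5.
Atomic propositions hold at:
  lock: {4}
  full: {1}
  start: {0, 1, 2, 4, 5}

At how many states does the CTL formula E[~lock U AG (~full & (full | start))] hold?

Sat(~lock) = {0, 1, 2, 3, 5}
Sat(~full) = {0, 2, 3, 4, 5}
Sat(full | start) = {0, 1, 2, 4, 5}
Sat(~full & (full | start)) = {0, 2, 4, 5}
AG (~full & (full | start)): greatest fixpoint, start Z0 = {0, 2, 4, 5}, keep only states in Sat with every successor in Z. Z1 = {0, 2, 5}; fixed.
Sat(AG (~full & (full | start))) = {0, 2, 5}
E[~lock U AG (~full & (full | start))]: least fixpoint, start Z0 = Sat(AG (~full & (full | start))) = {0, 2, 5}, add states in Sat(~lock) with some successor in Z. Z1 = {0, 1, 2, 3, 5}; fixed.
Sat(E[~lock U AG (~full & (full | start))]) = {0, 1, 2, 3, 5}
|Sat(E[~lock U AG (~full & (full | start))])| = |{0, 1, 2, 3, 5}| = 5.

5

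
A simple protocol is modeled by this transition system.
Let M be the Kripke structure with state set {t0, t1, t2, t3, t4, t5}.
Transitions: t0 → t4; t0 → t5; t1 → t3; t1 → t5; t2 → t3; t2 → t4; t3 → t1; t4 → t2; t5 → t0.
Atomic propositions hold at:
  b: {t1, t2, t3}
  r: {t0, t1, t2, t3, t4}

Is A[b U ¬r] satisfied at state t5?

Yes

Sat(¬r) = {t5}
A[b U ¬r]: least fixpoint, start Z0 = Sat(¬r) = {t5}, add states in Sat(b) with every successor in Z. Already a fixed point.
Sat(A[b U ¬r]) = {t5}
t5 ∈ Sat(A[b U ¬r]) = {t5}, so the formula holds at t5.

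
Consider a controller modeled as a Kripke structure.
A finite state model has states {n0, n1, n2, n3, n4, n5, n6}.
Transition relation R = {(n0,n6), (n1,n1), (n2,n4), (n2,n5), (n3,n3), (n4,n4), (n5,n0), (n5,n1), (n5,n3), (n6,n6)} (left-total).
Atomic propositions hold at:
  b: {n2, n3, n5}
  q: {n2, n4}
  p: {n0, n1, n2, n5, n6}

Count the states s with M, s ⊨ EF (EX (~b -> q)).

4

Sat(~b) = {n0, n1, n4, n6}
Sat(~b -> q) = {n2, n3, n4, n5}
Sat(EX (~b -> q)) = {s : some successor in {n2, n3, n4, n5}} = {n2, n3, n4, n5}
EF (EX (~b -> q)): least fixpoint, start Z0 = {n2, n3, n4, n5}, add states with some successor in Z. Already a fixed point.
Sat(EF (EX (~b -> q))) = {n2, n3, n4, n5}
|Sat(EF (EX (~b -> q)))| = |{n2, n3, n4, n5}| = 4.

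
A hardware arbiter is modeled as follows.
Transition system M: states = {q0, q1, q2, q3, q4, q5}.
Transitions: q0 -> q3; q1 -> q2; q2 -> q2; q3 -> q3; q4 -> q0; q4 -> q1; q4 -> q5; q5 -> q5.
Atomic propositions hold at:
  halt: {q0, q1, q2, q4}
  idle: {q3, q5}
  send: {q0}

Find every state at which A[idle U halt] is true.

A[idle U halt]: least fixpoint, start Z0 = Sat(halt) = {q0, q1, q2, q4}, add states in Sat(idle) with every successor in Z. Already a fixed point.
Sat(A[idle U halt]) = {q0, q1, q2, q4}

{q0, q1, q2, q4}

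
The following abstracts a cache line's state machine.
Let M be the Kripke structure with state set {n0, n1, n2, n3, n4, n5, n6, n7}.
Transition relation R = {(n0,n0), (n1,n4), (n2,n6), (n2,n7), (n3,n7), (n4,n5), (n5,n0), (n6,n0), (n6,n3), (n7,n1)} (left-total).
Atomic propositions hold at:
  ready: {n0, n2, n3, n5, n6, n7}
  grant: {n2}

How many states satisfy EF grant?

EF grant: least fixpoint, start Z0 = {n2}, add states with some successor in Z. Already a fixed point.
Sat(EF grant) = {n2}
|Sat(EF grant)| = |{n2}| = 1.

1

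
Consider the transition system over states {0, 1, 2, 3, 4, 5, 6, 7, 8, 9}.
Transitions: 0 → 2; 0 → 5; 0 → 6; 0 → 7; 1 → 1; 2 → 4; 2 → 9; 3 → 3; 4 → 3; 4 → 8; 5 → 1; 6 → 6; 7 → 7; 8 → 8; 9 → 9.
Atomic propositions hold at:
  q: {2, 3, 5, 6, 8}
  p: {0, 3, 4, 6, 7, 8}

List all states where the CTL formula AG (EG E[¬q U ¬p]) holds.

{1, 5, 9}

Sat(¬q) = {0, 1, 4, 7, 9}
Sat(¬p) = {1, 2, 5, 9}
E[¬q U ¬p]: least fixpoint, start Z0 = Sat(¬p) = {1, 2, 5, 9}, add states in Sat(¬q) with some successor in Z. Z1 = {0, 1, 2, 5, 9}; fixed.
Sat(E[¬q U ¬p]) = {0, 1, 2, 5, 9}
EG E[¬q U ¬p]: greatest fixpoint, start Z0 = {0, 1, 2, 5, 9}, keep only states in Sat with some successor in Z. Already a fixed point.
Sat(EG E[¬q U ¬p]) = {0, 1, 2, 5, 9}
AG (EG E[¬q U ¬p]): greatest fixpoint, start Z0 = {0, 1, 2, 5, 9}, keep only states in Sat with every successor in Z. Z1 = {1, 5, 9}; fixed.
Sat(AG (EG E[¬q U ¬p])) = {1, 5, 9}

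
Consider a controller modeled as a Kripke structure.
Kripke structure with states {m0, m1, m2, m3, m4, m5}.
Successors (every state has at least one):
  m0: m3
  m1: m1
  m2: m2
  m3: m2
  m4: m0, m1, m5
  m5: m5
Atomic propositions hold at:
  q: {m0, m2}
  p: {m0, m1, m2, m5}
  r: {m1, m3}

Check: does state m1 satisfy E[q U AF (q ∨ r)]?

Yes

Sat(q ∨ r) = {m0, m1, m2, m3}
AF (q ∨ r): least fixpoint, start Z0 = {m0, m1, m2, m3}, add states with every successor in Z. Already a fixed point.
Sat(AF (q ∨ r)) = {m0, m1, m2, m3}
E[q U AF (q ∨ r)]: least fixpoint, start Z0 = Sat(AF (q ∨ r)) = {m0, m1, m2, m3}, add states in Sat(q) with some successor in Z. Already a fixed point.
Sat(E[q U AF (q ∨ r)]) = {m0, m1, m2, m3}
m1 ∈ Sat(E[q U AF (q ∨ r)]) = {m0, m1, m2, m3}, so the formula holds at m1.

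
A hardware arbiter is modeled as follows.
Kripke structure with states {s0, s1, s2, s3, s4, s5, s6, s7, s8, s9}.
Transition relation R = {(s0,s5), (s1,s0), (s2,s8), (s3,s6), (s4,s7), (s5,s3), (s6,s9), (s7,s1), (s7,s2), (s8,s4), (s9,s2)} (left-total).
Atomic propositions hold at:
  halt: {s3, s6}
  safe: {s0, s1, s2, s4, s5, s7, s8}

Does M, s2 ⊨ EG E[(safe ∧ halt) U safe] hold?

Yes

Sat(safe ∧ halt) = ∅
E[(safe ∧ halt) U safe]: least fixpoint, start Z0 = Sat(safe) = {s0, s1, s2, s4, s5, s7, s8}, add states in Sat(safe ∧ halt) with some successor in Z. Already a fixed point.
Sat(E[(safe ∧ halt) U safe]) = {s0, s1, s2, s4, s5, s7, s8}
EG E[(safe ∧ halt) U safe]: greatest fixpoint, start Z0 = {s0, s1, s2, s4, s5, s7, s8}, keep only states in Sat with some successor in Z. Z1 = {s0, s1, s2, s4, s7, s8}; Z2 = {s1, s2, s4, s7, s8}; Z3 = {s2, s4, s7, s8}; fixed.
Sat(EG E[(safe ∧ halt) U safe]) = {s2, s4, s7, s8}
s2 ∈ Sat(EG E[(safe ∧ halt) U safe]) = {s2, s4, s7, s8}, so the formula holds at s2.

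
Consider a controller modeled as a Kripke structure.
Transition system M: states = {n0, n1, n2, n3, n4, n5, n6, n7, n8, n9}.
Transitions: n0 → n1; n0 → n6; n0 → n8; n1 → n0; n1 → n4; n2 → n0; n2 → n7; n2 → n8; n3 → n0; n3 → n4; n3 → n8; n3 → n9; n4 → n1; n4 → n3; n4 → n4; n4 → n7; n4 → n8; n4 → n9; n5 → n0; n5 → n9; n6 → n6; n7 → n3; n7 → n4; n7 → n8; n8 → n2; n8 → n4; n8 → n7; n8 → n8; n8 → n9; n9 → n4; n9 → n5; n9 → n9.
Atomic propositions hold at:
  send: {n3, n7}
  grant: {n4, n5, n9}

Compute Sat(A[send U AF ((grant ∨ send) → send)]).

{n0, n1, n2, n3, n6, n7, n8}

Sat(grant ∨ send) = {n3, n4, n5, n7, n9}
Sat((grant ∨ send) → send) = {n0, n1, n2, n3, n6, n7, n8}
AF ((grant ∨ send) → send): least fixpoint, start Z0 = {n0, n1, n2, n3, n6, n7, n8}, add states with every successor in Z. Already a fixed point.
Sat(AF ((grant ∨ send) → send)) = {n0, n1, n2, n3, n6, n7, n8}
A[send U AF ((grant ∨ send) → send)]: least fixpoint, start Z0 = Sat(AF ((grant ∨ send) → send)) = {n0, n1, n2, n3, n6, n7, n8}, add states in Sat(send) with every successor in Z. Already a fixed point.
Sat(A[send U AF ((grant ∨ send) → send)]) = {n0, n1, n2, n3, n6, n7, n8}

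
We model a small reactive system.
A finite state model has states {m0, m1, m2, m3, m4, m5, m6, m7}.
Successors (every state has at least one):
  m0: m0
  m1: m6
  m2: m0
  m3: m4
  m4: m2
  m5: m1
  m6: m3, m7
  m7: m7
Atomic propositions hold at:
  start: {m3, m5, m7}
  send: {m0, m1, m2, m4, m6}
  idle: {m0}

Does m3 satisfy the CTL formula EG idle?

EG idle: greatest fixpoint, start Z0 = {m0}, keep only states in Sat with some successor in Z. Already a fixed point.
Sat(EG idle) = {m0}
m3 ∉ Sat(EG idle) = {m0}, so the formula does not hold at m3.

No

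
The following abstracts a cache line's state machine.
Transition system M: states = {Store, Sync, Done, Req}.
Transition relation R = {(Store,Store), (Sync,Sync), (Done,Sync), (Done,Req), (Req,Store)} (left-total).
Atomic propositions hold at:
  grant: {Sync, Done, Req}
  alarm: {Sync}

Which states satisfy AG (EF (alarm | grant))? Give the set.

Sat(alarm | grant) = {Sync, Done, Req}
EF (alarm | grant): least fixpoint, start Z0 = {Sync, Done, Req}, add states with some successor in Z. Already a fixed point.
Sat(EF (alarm | grant)) = {Sync, Done, Req}
AG (EF (alarm | grant)): greatest fixpoint, start Z0 = {Sync, Done, Req}, keep only states in Sat with every successor in Z. Z1 = {Sync, Done}; Z2 = {Sync}; fixed.
Sat(AG (EF (alarm | grant))) = {Sync}

{Sync}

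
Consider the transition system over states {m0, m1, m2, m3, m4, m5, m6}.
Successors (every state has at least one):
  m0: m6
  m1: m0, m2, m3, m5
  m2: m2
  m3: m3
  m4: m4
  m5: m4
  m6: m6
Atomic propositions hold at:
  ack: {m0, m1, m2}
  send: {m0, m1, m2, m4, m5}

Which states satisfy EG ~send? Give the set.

{m3, m6}

Sat(~send) = {m3, m6}
EG ~send: greatest fixpoint, start Z0 = {m3, m6}, keep only states in Sat with some successor in Z. Already a fixed point.
Sat(EG ~send) = {m3, m6}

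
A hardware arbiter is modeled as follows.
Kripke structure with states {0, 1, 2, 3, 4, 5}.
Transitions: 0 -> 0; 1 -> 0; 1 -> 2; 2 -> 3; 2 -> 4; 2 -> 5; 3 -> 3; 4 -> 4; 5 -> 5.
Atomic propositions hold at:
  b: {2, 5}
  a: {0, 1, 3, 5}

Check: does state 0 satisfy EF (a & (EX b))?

Sat(EX b) = {s : some successor in {2, 5}} = {1, 2, 5}
Sat(a & (EX b)) = {1, 5}
EF (a & (EX b)): least fixpoint, start Z0 = {1, 5}, add states with some successor in Z. Z1 = {1, 2, 5}; fixed.
Sat(EF (a & (EX b))) = {1, 2, 5}
0 ∉ Sat(EF (a & (EX b))) = {1, 2, 5}, so the formula does not hold at 0.

No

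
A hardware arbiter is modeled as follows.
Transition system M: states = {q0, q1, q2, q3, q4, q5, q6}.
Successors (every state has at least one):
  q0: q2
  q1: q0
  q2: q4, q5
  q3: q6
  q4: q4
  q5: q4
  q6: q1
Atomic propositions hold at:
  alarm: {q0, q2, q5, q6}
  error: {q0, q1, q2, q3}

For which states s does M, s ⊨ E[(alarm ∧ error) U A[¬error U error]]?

{q0, q1, q2, q3, q6}

Sat(alarm ∧ error) = {q0, q2}
Sat(¬error) = {q4, q5, q6}
A[¬error U error]: least fixpoint, start Z0 = Sat(error) = {q0, q1, q2, q3}, add states in Sat(¬error) with every successor in Z. Z1 = {q0, q1, q2, q3, q6}; fixed.
Sat(A[¬error U error]) = {q0, q1, q2, q3, q6}
E[(alarm ∧ error) U A[¬error U error]]: least fixpoint, start Z0 = Sat(A[¬error U error]) = {q0, q1, q2, q3, q6}, add states in Sat(alarm ∧ error) with some successor in Z. Already a fixed point.
Sat(E[(alarm ∧ error) U A[¬error U error]]) = {q0, q1, q2, q3, q6}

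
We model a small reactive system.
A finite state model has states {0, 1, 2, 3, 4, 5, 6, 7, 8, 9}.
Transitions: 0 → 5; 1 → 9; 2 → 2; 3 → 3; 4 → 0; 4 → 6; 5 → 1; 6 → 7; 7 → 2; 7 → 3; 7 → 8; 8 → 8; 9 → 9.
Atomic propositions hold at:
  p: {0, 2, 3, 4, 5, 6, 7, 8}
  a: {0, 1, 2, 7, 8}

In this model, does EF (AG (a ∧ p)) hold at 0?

No

Sat(a ∧ p) = {0, 2, 7, 8}
AG (a ∧ p): greatest fixpoint, start Z0 = {0, 2, 7, 8}, keep only states in Sat with every successor in Z. Z1 = {2, 8}; fixed.
Sat(AG (a ∧ p)) = {2, 8}
EF (AG (a ∧ p)): least fixpoint, start Z0 = {2, 8}, add states with some successor in Z. Z1 = {2, 7, 8}; Z2 = {2, 6, 7, 8}; Z3 = {2, 4, 6, 7, 8}; fixed.
Sat(EF (AG (a ∧ p))) = {2, 4, 6, 7, 8}
0 ∉ Sat(EF (AG (a ∧ p))) = {2, 4, 6, 7, 8}, so the formula does not hold at 0.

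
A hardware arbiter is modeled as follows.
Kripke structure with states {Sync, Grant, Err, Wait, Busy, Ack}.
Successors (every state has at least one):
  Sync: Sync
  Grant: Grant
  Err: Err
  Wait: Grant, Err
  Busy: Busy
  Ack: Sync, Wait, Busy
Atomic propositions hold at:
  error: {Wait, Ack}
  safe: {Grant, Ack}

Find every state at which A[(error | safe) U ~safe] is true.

Sat(error | safe) = {Grant, Wait, Ack}
Sat(~safe) = {Sync, Err, Wait, Busy}
A[(error | safe) U ~safe]: least fixpoint, start Z0 = Sat(~safe) = {Sync, Err, Wait, Busy}, add states in Sat(error | safe) with every successor in Z. Z1 = {Sync, Err, Wait, Busy, Ack}; fixed.
Sat(A[(error | safe) U ~safe]) = {Sync, Err, Wait, Busy, Ack}

{Sync, Err, Wait, Busy, Ack}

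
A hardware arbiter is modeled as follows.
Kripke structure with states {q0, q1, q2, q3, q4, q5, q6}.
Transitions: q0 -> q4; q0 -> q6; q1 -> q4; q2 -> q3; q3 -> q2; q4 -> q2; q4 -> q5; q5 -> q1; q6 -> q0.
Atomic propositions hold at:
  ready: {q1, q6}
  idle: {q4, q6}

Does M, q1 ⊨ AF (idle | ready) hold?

Sat(idle | ready) = {q1, q4, q6}
AF (idle | ready): least fixpoint, start Z0 = {q1, q4, q6}, add states with every successor in Z. Z1 = {q0, q1, q4, q5, q6}; fixed.
Sat(AF (idle | ready)) = {q0, q1, q4, q5, q6}
q1 ∈ Sat(AF (idle | ready)) = {q0, q1, q4, q5, q6}, so the formula holds at q1.

Yes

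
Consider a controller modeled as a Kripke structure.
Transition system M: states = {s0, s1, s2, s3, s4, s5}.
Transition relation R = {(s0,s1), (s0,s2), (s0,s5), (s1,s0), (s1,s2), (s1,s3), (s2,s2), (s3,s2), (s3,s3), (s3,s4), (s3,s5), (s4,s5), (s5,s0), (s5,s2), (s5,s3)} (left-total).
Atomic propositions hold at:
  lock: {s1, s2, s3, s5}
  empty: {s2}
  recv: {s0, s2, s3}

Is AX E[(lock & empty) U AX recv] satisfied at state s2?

Sat(lock & empty) = {s2}
Sat(AX recv) = {s : every successor in {s0, s2, s3}} = {s1, s2, s5}
E[(lock & empty) U AX recv]: least fixpoint, start Z0 = Sat(AX recv) = {s1, s2, s5}, add states in Sat(lock & empty) with some successor in Z. Already a fixed point.
Sat(E[(lock & empty) U AX recv]) = {s1, s2, s5}
Sat(AX E[(lock & empty) U AX recv]) = {s : every successor in {s1, s2, s5}} = {s0, s2, s4}
s2 ∈ Sat(AX E[(lock & empty) U AX recv]) = {s0, s2, s4}, so the formula holds at s2.

Yes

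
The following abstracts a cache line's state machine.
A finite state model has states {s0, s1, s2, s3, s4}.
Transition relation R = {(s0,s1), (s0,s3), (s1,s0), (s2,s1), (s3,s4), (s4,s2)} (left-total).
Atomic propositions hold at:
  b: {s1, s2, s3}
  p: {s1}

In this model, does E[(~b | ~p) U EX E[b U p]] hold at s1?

Sat(~b) = {s0, s4}
Sat(~p) = {s0, s2, s3, s4}
Sat(~b | ~p) = {s0, s2, s3, s4}
E[b U p]: least fixpoint, start Z0 = Sat(p) = {s1}, add states in Sat(b) with some successor in Z. Z1 = {s1, s2}; fixed.
Sat(E[b U p]) = {s1, s2}
Sat(EX E[b U p]) = {s : some successor in {s1, s2}} = {s0, s2, s4}
E[(~b | ~p) U EX E[b U p]]: least fixpoint, start Z0 = Sat(EX E[b U p]) = {s0, s2, s4}, add states in Sat(~b | ~p) with some successor in Z. Z1 = {s0, s2, s3, s4}; fixed.
Sat(E[(~b | ~p) U EX E[b U p]]) = {s0, s2, s3, s4}
s1 ∉ Sat(E[(~b | ~p) U EX E[b U p]]) = {s0, s2, s3, s4}, so the formula does not hold at s1.

No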